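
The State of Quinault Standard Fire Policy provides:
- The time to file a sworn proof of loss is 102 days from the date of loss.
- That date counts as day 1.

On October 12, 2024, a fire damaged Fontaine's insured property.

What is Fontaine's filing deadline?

January 21, 2025

Counting October 12, 2024 as day 1, day 102 is January 21, 2025.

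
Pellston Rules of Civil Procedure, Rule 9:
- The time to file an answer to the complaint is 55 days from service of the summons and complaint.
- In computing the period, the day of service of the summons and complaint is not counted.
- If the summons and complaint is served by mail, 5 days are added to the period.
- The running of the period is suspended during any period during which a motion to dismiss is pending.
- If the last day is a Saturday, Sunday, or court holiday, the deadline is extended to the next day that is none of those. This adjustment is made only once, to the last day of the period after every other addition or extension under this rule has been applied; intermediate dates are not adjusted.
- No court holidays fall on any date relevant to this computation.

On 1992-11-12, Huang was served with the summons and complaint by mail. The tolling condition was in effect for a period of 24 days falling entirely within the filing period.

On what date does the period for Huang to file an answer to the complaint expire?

55 days after 1992-11-12 is January 6, 1993.
Service was by mail, adding 5 days: January 6, 1993 + 5 days = January 11, 1993.
Tolling adds 24 days: January 11, 1993 + 24 days = February 4, 1993.
February 4, 1993 is a Thursday and not a court holiday, so no extension applies.

February 4, 1993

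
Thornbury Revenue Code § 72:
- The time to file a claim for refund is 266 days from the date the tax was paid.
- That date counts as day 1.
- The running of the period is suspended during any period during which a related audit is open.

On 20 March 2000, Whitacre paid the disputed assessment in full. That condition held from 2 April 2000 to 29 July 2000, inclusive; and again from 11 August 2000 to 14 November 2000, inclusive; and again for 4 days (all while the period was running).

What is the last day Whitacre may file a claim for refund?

Counting 20 March 2000 as day 1, day 266 is December 10, 2000.
From April 2, 2000 through July 29, 2000 inclusive is 119 days; tolling adds 119 days: December 10, 2000 + 119 days = April 8, 2001.
From August 11, 2000 through November 14, 2000 inclusive is 96 days; tolling adds 96 days: April 8, 2001 + 96 days = July 13, 2001.
Tolling adds 4 days: July 13, 2001 + 4 days = July 17, 2001.

July 17, 2001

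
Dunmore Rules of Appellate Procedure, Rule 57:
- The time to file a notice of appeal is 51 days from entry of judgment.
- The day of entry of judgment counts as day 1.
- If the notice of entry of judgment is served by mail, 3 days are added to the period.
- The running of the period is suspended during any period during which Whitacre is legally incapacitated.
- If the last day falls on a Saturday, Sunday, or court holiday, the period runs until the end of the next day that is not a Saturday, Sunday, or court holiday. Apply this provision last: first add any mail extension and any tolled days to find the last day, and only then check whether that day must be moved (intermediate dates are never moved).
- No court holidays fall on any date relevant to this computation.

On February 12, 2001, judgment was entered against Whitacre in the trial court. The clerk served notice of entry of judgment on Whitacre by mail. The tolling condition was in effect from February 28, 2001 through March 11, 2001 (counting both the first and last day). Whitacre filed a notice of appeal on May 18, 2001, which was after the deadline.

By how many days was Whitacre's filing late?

30 days

Counting February 12, 2001 as day 1, day 51 is April 3, 2001.
Service was by mail, adding 3 days: April 3, 2001 + 3 days = April 6, 2001.
From February 28, 2001 through March 11, 2001 inclusive is 12 days; tolling adds 12 days: April 6, 2001 + 12 days = April 18, 2001.
April 18, 2001 is a Wednesday and not a court holiday, so no extension applies.
The deadline is April 18, 2001; from April 18, 2001 to May 18, 2001 is 30 days.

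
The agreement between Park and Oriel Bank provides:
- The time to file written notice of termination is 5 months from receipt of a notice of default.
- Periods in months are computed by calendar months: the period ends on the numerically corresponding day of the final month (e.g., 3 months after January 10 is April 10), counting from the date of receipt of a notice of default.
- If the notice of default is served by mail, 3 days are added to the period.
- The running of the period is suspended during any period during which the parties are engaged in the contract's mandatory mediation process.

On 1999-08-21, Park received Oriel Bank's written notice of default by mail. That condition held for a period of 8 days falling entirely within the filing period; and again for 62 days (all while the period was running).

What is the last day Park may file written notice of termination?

5 months after 1999-08-21 is January 21, 2000.
Service was by mail, adding 3 days: January 21, 2000 + 3 days = January 24, 2000.
Tolling adds 8 days: January 24, 2000 + 8 days = February 1, 2000.
Tolling adds 62 days: February 1, 2000 + 62 days = April 3, 2000.

April 3, 2000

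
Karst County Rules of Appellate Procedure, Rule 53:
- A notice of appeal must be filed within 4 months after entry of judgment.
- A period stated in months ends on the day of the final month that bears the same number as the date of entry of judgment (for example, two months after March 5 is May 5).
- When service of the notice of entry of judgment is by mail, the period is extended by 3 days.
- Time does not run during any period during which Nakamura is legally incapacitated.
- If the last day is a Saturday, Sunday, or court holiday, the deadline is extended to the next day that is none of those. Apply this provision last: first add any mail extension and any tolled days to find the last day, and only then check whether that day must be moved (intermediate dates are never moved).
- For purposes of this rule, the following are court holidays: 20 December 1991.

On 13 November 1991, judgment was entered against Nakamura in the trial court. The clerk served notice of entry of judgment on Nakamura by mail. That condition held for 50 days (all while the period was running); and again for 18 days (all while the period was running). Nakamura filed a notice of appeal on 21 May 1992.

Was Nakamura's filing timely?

Yes

4 months after 13 November 1991 is March 13, 1992.
Service was by mail, adding 3 days: March 13, 1992 + 3 days = March 16, 1992.
Tolling adds 50 days: March 16, 1992 + 50 days = May 5, 1992.
Tolling adds 18 days: May 5, 1992 + 18 days = May 23, 1992.
May 23, 1992 is Saturday; May 24, 1992 is Sunday. The next qualifying day is May 25, 1992.
The deadline is May 25, 1992; the filing on May 21, 1992 is on or before that date.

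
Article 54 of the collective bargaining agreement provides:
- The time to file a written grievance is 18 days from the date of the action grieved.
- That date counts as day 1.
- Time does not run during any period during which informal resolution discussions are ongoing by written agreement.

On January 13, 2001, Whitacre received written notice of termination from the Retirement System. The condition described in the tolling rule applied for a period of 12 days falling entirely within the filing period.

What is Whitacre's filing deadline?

February 11, 2001

Counting January 13, 2001 as day 1, day 18 is January 30, 2001.
Tolling adds 12 days: January 30, 2001 + 12 days = February 11, 2001.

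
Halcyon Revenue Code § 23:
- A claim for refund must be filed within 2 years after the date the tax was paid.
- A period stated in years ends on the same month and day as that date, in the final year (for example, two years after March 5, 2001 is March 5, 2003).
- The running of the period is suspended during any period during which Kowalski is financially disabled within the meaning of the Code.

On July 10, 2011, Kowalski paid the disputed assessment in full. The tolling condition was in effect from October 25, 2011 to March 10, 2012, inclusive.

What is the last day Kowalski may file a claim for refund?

November 25, 2013

2 years after July 10, 2011 is July 10, 2013.
From October 25, 2011 through March 10, 2012 inclusive is 138 days; tolling adds 138 days: July 10, 2013 + 138 days = November 25, 2013.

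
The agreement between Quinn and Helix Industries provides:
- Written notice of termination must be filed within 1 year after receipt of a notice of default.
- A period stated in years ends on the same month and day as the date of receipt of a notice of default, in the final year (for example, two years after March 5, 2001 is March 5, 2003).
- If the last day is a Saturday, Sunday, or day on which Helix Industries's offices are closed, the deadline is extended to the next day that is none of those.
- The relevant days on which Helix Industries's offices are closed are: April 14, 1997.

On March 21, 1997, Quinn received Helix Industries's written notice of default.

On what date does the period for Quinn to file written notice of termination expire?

March 23, 1998

1 year after March 21, 1997 is March 21, 1998.
March 21, 1998 is Saturday; March 22, 1998 is Sunday. The next qualifying day is March 23, 1998.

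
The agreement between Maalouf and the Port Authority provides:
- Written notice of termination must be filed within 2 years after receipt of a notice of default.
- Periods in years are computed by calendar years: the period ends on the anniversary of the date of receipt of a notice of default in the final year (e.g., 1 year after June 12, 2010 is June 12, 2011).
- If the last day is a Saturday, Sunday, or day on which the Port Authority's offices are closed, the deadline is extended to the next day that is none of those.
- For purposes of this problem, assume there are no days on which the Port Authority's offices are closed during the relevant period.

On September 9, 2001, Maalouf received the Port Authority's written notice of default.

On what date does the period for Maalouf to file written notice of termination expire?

2 years after September 9, 2001 is September 9, 2003.
September 9, 2003 is a Tuesday and not a day on which the Port Authority's offices are closed, so no extension applies.

September 9, 2003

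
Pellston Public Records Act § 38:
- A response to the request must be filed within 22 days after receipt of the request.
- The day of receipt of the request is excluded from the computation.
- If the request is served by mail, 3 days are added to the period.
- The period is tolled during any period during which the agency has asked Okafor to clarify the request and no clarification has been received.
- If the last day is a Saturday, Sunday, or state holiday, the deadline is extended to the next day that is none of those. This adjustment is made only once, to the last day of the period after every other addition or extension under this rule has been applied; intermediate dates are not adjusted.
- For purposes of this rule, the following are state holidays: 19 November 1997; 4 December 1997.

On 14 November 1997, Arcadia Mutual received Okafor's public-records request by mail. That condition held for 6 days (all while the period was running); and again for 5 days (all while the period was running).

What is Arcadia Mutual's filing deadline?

December 22, 1997

22 days after 14 November 1997 is December 6, 1997.
Service was by mail, adding 3 days: December 6, 1997 + 3 days = December 9, 1997.
Tolling adds 6 days: December 9, 1997 + 6 days = December 15, 1997.
Tolling adds 5 days: December 15, 1997 + 5 days = December 20, 1997.
December 20, 1997 is Saturday; December 21, 1997 is Sunday. The next qualifying day is December 22, 1997.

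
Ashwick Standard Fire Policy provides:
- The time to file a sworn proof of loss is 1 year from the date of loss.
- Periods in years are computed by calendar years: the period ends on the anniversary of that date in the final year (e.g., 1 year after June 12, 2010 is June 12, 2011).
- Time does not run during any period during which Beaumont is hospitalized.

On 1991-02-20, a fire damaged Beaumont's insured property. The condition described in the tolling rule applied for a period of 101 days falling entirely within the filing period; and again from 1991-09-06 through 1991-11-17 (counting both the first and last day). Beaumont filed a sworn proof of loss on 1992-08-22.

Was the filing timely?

1 year after 1991-02-20 is February 20, 1992.
Tolling adds 101 days: February 20, 1992 + 101 days = May 31, 1992.
From September 6, 1991 through November 17, 1991 inclusive is 73 days; tolling adds 73 days: May 31, 1992 + 73 days = August 12, 1992.
The deadline is August 12, 1992; the filing on August 22, 1992 is after that date.

No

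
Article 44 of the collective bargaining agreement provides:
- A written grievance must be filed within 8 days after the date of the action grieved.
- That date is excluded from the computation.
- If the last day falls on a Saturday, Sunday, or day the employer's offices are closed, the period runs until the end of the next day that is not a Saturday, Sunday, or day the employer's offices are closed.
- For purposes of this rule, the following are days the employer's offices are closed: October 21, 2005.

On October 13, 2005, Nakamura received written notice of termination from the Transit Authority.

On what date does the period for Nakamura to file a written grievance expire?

8 days after October 13, 2005 is October 21, 2005.
October 21, 2005 is a listed holiday; October 22, 2005 is Saturday; October 23, 2005 is Sunday. The next qualifying day is October 24, 2005.

October 24, 2005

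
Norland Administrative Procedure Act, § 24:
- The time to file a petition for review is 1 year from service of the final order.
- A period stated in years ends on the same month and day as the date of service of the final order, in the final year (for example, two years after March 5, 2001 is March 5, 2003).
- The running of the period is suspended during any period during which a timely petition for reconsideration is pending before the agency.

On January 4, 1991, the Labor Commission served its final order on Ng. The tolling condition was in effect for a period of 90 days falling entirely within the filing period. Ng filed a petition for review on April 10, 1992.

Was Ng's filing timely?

1 year after January 4, 1991 is January 4, 1992.
Tolling adds 90 days: January 4, 1992 + 90 days = April 3, 1992.
The deadline is April 3, 1992; the filing on April 10, 1992 is after that date.

No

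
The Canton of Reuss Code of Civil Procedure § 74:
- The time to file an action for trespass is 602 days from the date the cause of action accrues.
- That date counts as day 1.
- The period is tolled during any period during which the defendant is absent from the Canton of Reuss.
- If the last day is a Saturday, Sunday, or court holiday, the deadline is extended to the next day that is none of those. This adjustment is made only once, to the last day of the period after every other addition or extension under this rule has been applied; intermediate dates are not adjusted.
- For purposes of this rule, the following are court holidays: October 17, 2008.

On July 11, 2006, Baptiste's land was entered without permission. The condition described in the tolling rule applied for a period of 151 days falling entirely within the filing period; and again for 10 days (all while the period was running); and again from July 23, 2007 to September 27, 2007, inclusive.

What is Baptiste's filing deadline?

October 20, 2008

Counting July 11, 2006 as day 1, day 602 is March 3, 2008.
Tolling adds 151 days: March 3, 2008 + 151 days = August 1, 2008.
Tolling adds 10 days: August 1, 2008 + 10 days = August 11, 2008.
From July 23, 2007 through September 27, 2007 inclusive is 67 days; tolling adds 67 days: August 11, 2008 + 67 days = October 17, 2008.
October 17, 2008 is a listed holiday; October 18, 2008 is Saturday; October 19, 2008 is Sunday. The next qualifying day is October 20, 2008.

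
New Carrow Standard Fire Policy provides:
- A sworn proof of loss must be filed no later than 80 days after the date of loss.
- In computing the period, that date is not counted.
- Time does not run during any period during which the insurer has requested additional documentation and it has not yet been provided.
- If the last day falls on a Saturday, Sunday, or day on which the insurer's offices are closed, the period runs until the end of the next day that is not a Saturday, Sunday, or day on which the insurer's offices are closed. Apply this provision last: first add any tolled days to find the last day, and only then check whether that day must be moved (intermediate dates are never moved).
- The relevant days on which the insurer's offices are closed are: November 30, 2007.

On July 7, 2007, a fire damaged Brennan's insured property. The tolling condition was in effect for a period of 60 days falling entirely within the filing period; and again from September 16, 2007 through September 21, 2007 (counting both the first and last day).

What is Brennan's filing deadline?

80 days after July 7, 2007 is September 25, 2007.
Tolling adds 60 days: September 25, 2007 + 60 days = November 24, 2007.
From September 16, 2007 through September 21, 2007 inclusive is 6 days; tolling adds 6 days: November 24, 2007 + 6 days = November 30, 2007.
November 30, 2007 is a listed holiday; December 1, 2007 is Saturday; December 2, 2007 is Sunday. The next qualifying day is December 3, 2007.

December 3, 2007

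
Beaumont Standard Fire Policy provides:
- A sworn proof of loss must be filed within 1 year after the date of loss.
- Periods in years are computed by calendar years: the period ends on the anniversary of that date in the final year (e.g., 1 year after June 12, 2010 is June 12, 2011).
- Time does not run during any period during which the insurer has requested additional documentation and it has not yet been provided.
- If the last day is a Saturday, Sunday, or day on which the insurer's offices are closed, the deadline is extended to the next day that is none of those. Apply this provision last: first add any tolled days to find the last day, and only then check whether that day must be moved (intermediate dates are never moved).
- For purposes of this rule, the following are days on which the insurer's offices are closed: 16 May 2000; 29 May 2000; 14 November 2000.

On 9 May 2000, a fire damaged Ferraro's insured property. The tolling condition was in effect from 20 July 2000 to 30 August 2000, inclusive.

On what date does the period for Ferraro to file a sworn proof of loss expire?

June 20, 2001

1 year after 9 May 2000 is May 9, 2001.
From July 20, 2000 through August 30, 2000 inclusive is 42 days; tolling adds 42 days: May 9, 2001 + 42 days = June 20, 2001.
June 20, 2001 is a Wednesday and not a day on which the insurer's offices are closed, so no extension applies.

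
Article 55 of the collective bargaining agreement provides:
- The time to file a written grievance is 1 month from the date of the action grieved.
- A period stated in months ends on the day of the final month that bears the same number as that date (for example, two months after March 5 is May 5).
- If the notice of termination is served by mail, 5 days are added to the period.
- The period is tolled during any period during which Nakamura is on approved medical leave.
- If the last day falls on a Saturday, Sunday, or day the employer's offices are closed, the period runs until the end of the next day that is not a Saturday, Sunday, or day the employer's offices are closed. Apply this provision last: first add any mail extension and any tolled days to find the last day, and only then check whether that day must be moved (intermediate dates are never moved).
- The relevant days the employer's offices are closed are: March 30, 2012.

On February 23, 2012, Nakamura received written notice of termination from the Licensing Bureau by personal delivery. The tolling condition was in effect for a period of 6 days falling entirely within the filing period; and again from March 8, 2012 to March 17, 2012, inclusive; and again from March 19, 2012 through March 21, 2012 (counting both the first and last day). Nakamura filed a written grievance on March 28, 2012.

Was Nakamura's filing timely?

1 month after February 23, 2012 is March 23, 2012.
Service was not by mail, so no mail extension applies.
Tolling adds 6 days: March 23, 2012 + 6 days = March 29, 2012.
From March 8, 2012 through March 17, 2012 inclusive is 10 days; tolling adds 10 days: March 29, 2012 + 10 days = April 8, 2012.
From March 19, 2012 through March 21, 2012 inclusive is 3 days; tolling adds 3 days: April 8, 2012 + 3 days = April 11, 2012.
April 11, 2012 is a Wednesday and not a day the employer's offices are closed, so no extension applies.
The deadline is April 11, 2012; the filing on March 28, 2012 is on or before that date.

Yes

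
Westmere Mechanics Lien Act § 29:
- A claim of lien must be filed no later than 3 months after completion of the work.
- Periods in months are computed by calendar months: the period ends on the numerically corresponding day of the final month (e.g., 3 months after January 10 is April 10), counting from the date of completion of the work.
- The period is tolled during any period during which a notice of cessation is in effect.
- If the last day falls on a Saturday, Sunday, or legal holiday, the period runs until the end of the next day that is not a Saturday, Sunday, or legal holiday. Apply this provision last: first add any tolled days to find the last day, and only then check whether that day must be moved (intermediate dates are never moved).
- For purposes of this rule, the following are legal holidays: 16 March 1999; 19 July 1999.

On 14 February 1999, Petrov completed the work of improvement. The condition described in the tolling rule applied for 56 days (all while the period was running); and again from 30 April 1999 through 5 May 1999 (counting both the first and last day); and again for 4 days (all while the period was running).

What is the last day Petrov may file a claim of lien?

3 months after 14 February 1999 is May 14, 1999.
Tolling adds 56 days: May 14, 1999 + 56 days = July 9, 1999.
From April 30, 1999 through May 5, 1999 inclusive is 6 days; tolling adds 6 days: July 9, 1999 + 6 days = July 15, 1999.
Tolling adds 4 days: July 15, 1999 + 4 days = July 19, 1999.
July 19, 1999 is a listed holiday. The next qualifying day is July 20, 1999.

July 20, 1999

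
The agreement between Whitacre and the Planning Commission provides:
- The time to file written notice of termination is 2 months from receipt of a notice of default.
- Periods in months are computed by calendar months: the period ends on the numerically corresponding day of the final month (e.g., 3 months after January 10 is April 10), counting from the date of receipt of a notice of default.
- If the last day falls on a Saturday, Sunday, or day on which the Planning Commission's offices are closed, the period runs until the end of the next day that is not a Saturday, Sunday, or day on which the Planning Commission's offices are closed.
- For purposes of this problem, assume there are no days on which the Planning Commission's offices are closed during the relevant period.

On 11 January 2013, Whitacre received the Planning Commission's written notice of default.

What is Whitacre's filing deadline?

March 11, 2013

2 months after 11 January 2013 is March 11, 2013.
March 11, 2013 is a Monday and not a day on which the Planning Commission's offices are closed, so no extension applies.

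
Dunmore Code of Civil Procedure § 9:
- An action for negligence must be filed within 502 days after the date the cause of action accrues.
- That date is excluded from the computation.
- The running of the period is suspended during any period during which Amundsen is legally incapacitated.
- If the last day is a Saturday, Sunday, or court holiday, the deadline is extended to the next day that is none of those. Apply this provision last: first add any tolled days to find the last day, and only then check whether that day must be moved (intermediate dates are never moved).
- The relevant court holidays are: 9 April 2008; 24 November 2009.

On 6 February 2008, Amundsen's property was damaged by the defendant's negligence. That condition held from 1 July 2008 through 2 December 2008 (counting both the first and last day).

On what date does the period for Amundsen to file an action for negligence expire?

November 25, 2009

502 days after 6 February 2008 is June 22, 2009.
From July 1, 2008 through December 2, 2008 inclusive is 155 days; tolling adds 155 days: June 22, 2009 + 155 days = November 24, 2009.
November 24, 2009 is a listed holiday. The next qualifying day is November 25, 2009.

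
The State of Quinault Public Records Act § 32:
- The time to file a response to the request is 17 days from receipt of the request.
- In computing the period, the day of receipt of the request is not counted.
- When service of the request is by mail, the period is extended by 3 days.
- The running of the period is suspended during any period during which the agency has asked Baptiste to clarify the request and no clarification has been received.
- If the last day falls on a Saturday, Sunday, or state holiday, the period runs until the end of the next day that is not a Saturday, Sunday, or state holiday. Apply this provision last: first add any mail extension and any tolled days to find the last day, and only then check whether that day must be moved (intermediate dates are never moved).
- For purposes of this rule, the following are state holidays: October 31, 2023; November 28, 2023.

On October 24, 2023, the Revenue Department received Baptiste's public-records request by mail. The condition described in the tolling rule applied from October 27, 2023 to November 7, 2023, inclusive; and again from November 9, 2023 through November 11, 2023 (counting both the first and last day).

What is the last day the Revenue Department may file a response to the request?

November 29, 2023

17 days after October 24, 2023 is November 10, 2023.
Service was by mail, adding 3 days: November 10, 2023 + 3 days = November 13, 2023.
From October 27, 2023 through November 7, 2023 inclusive is 12 days; tolling adds 12 days: November 13, 2023 + 12 days = November 25, 2023.
From November 9, 2023 through November 11, 2023 inclusive is 3 days; tolling adds 3 days: November 25, 2023 + 3 days = November 28, 2023.
November 28, 2023 is a listed holiday. The next qualifying day is November 29, 2023.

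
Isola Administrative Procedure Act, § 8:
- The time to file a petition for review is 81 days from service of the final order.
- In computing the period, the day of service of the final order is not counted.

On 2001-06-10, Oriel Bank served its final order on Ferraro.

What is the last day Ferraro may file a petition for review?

81 days after 2001-06-10 is August 30, 2001.

August 30, 2001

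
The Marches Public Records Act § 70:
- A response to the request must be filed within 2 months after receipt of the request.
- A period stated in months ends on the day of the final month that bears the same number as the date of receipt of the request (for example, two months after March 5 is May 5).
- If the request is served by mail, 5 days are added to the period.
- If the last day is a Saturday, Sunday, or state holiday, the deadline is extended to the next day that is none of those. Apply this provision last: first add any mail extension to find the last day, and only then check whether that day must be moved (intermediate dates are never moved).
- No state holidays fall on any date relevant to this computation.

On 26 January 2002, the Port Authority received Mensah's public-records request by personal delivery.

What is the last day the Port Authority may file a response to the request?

March 26, 2002

2 months after 26 January 2002 is March 26, 2002.
Service was not by mail, so no mail extension applies.
March 26, 2002 is a Tuesday and not a state holiday, so no extension applies.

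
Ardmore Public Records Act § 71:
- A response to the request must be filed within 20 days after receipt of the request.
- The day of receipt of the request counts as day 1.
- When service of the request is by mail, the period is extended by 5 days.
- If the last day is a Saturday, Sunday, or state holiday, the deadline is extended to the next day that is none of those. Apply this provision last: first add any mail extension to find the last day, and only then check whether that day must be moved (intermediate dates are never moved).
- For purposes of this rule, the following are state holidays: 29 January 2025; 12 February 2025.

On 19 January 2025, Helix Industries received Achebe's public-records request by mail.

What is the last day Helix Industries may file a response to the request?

February 13, 2025

Counting 19 January 2025 as day 1, day 20 is February 7, 2025.
Service was by mail, adding 5 days: February 7, 2025 + 5 days = February 12, 2025.
February 12, 2025 is a listed holiday. The next qualifying day is February 13, 2025.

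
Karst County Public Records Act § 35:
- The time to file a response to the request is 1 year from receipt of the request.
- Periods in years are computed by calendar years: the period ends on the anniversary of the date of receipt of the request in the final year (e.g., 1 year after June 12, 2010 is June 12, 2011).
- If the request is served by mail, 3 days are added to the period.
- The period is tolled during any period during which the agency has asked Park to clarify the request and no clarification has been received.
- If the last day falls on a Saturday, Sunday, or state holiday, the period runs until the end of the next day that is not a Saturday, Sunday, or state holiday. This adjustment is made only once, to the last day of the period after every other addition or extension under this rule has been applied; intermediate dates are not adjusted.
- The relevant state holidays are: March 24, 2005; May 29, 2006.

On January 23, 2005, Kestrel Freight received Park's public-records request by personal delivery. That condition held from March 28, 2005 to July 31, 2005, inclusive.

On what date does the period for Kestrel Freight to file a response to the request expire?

1 year after January 23, 2005 is January 23, 2006.
Service was not by mail, so no mail extension applies.
From March 28, 2005 through July 31, 2005 inclusive is 126 days; tolling adds 126 days: January 23, 2006 + 126 days = May 29, 2006.
May 29, 2006 is a listed holiday. The next qualifying day is May 30, 2006.

May 30, 2006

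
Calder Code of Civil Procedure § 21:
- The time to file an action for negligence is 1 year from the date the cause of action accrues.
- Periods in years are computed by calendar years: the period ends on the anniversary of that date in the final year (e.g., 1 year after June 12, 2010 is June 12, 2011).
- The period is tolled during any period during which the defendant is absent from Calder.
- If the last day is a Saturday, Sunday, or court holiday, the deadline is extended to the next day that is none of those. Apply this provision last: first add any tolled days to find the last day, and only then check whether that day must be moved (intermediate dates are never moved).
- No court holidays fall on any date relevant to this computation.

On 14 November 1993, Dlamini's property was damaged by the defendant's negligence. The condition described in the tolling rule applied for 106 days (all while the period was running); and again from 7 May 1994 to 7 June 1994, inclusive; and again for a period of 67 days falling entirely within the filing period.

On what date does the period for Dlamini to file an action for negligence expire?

1 year after 14 November 1993 is November 14, 1994.
Tolling adds 106 days: November 14, 1994 + 106 days = February 28, 1995.
From May 7, 1994 through June 7, 1994 inclusive is 32 days; tolling adds 32 days: February 28, 1995 + 32 days = April 1, 1995.
Tolling adds 67 days: April 1, 1995 + 67 days = June 7, 1995.
June 7, 1995 is a Wednesday and not a court holiday, so no extension applies.

June 7, 1995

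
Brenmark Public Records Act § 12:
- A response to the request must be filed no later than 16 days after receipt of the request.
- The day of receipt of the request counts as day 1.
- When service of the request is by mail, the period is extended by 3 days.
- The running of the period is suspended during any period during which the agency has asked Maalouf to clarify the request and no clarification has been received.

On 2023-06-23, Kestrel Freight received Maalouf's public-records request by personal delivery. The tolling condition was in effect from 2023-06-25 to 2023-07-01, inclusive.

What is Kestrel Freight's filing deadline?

July 15, 2023

Counting 2023-06-23 as day 1, day 16 is July 8, 2023.
Service was not by mail, so no mail extension applies.
From June 25, 2023 through July 1, 2023 inclusive is 7 days; tolling adds 7 days: July 8, 2023 + 7 days = July 15, 2023.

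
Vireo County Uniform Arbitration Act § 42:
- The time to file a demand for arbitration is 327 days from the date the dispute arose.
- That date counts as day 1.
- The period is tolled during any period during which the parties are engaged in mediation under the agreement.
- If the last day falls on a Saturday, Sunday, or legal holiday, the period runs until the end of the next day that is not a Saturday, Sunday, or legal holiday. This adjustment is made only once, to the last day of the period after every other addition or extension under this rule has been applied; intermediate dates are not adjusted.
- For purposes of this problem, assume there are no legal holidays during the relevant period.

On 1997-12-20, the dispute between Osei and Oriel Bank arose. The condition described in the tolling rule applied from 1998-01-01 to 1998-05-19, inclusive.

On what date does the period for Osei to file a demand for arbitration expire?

Counting 1997-12-20 as day 1, day 327 is November 11, 1998.
From January 1, 1998 through May 19, 1998 inclusive is 139 days; tolling adds 139 days: November 11, 1998 + 139 days = March 30, 1999.
March 30, 1999 is a Tuesday and not a legal holiday, so no extension applies.

March 30, 1999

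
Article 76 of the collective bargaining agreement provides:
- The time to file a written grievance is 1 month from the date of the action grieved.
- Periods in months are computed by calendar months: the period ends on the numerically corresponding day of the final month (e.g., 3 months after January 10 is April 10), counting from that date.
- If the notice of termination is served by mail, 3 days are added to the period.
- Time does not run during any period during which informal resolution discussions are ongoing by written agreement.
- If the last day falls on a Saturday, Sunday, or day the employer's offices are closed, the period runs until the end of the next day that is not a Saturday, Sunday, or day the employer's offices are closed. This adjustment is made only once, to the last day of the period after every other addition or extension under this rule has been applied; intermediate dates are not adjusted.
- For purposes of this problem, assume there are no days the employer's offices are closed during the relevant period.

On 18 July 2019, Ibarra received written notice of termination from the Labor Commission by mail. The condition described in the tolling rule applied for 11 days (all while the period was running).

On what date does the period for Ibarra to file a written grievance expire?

1 month after 18 July 2019 is August 18, 2019.
Service was by mail, adding 3 days: August 18, 2019 + 3 days = August 21, 2019.
Tolling adds 11 days: August 21, 2019 + 11 days = September 1, 2019.
September 1, 2019 is Sunday. The next qualifying day is September 2, 2019.

September 2, 2019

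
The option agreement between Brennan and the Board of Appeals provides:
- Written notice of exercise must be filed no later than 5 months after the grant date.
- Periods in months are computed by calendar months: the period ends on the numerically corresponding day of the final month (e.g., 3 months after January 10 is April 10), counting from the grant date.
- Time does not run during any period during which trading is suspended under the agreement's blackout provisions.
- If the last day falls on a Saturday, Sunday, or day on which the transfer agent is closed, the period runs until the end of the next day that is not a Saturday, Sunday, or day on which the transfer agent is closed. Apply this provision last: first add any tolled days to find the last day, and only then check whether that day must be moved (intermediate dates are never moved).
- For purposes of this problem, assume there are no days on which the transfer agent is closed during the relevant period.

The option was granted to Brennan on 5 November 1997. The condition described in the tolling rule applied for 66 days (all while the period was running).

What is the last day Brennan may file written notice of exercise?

June 10, 1998

5 months after 5 November 1997 is April 5, 1998.
Tolling adds 66 days: April 5, 1998 + 66 days = June 10, 1998.
June 10, 1998 is a Wednesday and not a day on which the transfer agent is closed, so no extension applies.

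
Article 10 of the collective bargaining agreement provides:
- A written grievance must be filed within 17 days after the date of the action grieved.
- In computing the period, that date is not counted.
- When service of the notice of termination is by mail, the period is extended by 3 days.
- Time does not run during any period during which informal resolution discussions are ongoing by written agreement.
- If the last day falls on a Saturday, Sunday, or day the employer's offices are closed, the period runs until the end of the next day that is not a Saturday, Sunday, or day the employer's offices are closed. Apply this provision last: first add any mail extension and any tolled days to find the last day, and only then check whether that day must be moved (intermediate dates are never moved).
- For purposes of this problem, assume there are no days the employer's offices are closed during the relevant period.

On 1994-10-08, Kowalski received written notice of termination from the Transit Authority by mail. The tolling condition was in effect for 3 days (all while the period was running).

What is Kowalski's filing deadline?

17 days after 1994-10-08 is October 25, 1994.
Service was by mail, adding 3 days: October 25, 1994 + 3 days = October 28, 1994.
Tolling adds 3 days: October 28, 1994 + 3 days = October 31, 1994.
October 31, 1994 is a Monday and not a day the employer's offices are closed, so no extension applies.

October 31, 1994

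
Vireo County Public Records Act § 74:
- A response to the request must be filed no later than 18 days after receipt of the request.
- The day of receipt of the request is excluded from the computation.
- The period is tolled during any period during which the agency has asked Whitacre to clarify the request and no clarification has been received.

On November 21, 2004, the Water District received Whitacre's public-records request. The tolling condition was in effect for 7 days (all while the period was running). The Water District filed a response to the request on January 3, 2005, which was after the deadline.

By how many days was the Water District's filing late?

18 days after November 21, 2004 is December 9, 2004.
Tolling adds 7 days: December 9, 2004 + 7 days = December 16, 2004.
The deadline is December 16, 2004; from December 16, 2004 to January 3, 2005 is 18 days.

18 days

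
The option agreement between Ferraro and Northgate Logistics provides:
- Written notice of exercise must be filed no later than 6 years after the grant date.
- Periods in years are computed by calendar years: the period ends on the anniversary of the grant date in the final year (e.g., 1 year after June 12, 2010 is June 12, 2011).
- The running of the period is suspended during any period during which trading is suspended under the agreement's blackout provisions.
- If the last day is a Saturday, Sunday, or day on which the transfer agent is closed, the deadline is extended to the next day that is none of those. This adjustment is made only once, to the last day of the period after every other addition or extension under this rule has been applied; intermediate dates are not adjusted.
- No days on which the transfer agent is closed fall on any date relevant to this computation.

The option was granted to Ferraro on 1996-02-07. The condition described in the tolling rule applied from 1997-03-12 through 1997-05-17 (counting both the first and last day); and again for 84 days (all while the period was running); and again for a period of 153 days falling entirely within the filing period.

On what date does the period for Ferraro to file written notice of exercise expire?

6 years after 1996-02-07 is February 7, 2002.
From March 12, 1997 through May 17, 1997 inclusive is 67 days; tolling adds 67 days: February 7, 2002 + 67 days = April 15, 2002.
Tolling adds 84 days: April 15, 2002 + 84 days = July 8, 2002.
Tolling adds 153 days: July 8, 2002 + 153 days = December 8, 2002.
December 8, 2002 is Sunday. The next qualifying day is December 9, 2002.

December 9, 2002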